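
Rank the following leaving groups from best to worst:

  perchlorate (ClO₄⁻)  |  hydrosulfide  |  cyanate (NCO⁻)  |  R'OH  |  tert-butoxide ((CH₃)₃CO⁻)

perchlorate (ClO₄⁻): pKₐ(HClO₄) ≈ -10 — extremely weak base; rarely used for safety reasons
R'OH: pKₐ(R'OH₂⁺) ≈ -2.4 — neutral; leaves from a protonated ether (an oxonium ion, R–O(H)R'⁺)
cyanate (NCO⁻): pKₐ(HOCN) ≈ 3.5
hydrosulfide: pKₐ(H₂S) ≈ 7 — larger and more polarisable than the oxygen analogue
tert-butoxide ((CH₃)₃CO⁻): pKₐ(t-BuOH) ≈ 18

perchlorate (ClO₄⁻) > R'OH > cyanate (NCO⁻) > hydrosulfide > tert-butoxide ((CH₃)₃CO⁻)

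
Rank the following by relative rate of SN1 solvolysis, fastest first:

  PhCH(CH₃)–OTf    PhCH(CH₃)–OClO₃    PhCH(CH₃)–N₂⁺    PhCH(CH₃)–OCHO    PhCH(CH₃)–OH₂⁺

PhCH(CH₃)–N₂⁺ > PhCH(CH₃)–OTf > PhCH(CH₃)–OClO₃ > PhCH(CH₃)–OH₂⁺ > PhCH(CH₃)–OCHO

The skeletons are identical, so relative rate is governed entirely by leaving-group ability.
The more stable X⁻ (or X) is on its own — i.e. the weaker a base it is — the better a leaving group it makes.
PhCH(CH₃)–N₂⁺ loses N₂: no meaningful conjugate acid; N₂ departs as an exceptionally stable neutral molecule
PhCH(CH₃)–OTf loses OTf⁻: pKₐ(CF₃SO₃H (triflic acid)) ≈ -14
PhCH(CH₃)–OClO₃ loses ClO₄⁻: pKₐ(HClO₄) ≈ -10
PhCH(CH₃)–OH₂⁺ loses H₂O: pKₐ(H₃O⁺) ≈ -1.7
PhCH(CH₃)–OCHO loses HCOO⁻: pKₐ(HCOOH) ≈ 3.8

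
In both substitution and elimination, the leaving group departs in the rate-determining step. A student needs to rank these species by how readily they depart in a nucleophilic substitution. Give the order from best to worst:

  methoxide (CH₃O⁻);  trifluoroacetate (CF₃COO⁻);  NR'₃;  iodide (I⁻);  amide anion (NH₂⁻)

iodide (I⁻): pKₐ(HI) ≈ -10
trifluoroacetate (CF₃COO⁻): pKₐ(CF₃COOH) ≈ 0.2
NR'₃: pKₐ(R'₃NH⁺) ≈ 10.7
methoxide (CH₃O⁻): pKₐ(CH₃OH) ≈ 15.5
amide anion (NH₂⁻): pKₐ(NH₃) ≈ 38

iodide (I⁻) > trifluoroacetate (CF₃COO⁻) > NR'₃ > methoxide (CH₃O⁻) > amide anion (NH₂⁻)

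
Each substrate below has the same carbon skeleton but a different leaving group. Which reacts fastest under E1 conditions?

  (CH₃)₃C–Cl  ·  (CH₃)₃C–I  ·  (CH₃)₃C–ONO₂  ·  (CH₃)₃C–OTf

Same R in every case — rank the leaving groups.
The more stable X⁻ (or X) is on its own — i.e. the weaker a base it is — the better a leaving group it makes.
(CH₃)₃C–OTf loses OTf⁻: pKₐ(CF₃SO₃H (triflic acid)) ≈ -14
(CH₃)₃C–I loses I⁻: pKₐ(HI) ≈ -10
(CH₃)₃C–Cl loses Cl⁻: pKₐ(HCl) ≈ -7
(CH₃)₃C–ONO₂ loses NO₃⁻: pKₐ(HNO₃) ≈ -1.3

(CH₃)₃C–OTf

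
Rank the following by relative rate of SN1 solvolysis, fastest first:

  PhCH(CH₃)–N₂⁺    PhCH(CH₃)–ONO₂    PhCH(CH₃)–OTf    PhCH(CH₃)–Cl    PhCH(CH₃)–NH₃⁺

The skeletons are identical, so relative rate is governed entirely by leaving-group ability.
A good leaving group is a weak base: the lower the pKₐ of its conjugate acid, the more readily it departs.
PhCH(CH₃)–N₂⁺ loses N₂: no meaningful conjugate acid; N₂ departs as an exceptionally stable neutral molecule
PhCH(CH₃)–OTf loses OTf⁻: pKₐ(CF₃SO₃H (triflic acid)) ≈ -14
PhCH(CH₃)–Cl loses Cl⁻: pKₐ(HCl) ≈ -7
PhCH(CH₃)–ONO₂ loses NO₃⁻: pKₐ(HNO₃) ≈ -1.3
PhCH(CH₃)–NH₃⁺ loses NH₃: pKₐ(NH₄⁺) ≈ 9.2

PhCH(CH₃)–N₂⁺ > PhCH(CH₃)–OTf > PhCH(CH₃)–Cl > PhCH(CH₃)–ONO₂ > PhCH(CH₃)–NH₃⁺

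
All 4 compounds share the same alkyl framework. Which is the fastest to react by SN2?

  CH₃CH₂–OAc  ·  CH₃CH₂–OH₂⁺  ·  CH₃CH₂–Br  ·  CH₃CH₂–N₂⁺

CH₃CH₂–N₂⁺

With the same alkyl group throughout, only the leaving group differentiates the rates.
Rank by basicity of the departing species: weakest base leaves most easily.
CH₃CH₂–N₂⁺ loses N₂: no meaningful conjugate acid; N₂ departs as an exceptionally stable neutral molecule
CH₃CH₂–Br loses Br⁻: pKₐ(HBr) ≈ -9
CH₃CH₂–OH₂⁺ loses H₂O: pKₐ(H₃O⁺) ≈ -1.7
CH₃CH₂–OAc loses AcO⁻: pKₐ(CH₃COOH) ≈ 4.8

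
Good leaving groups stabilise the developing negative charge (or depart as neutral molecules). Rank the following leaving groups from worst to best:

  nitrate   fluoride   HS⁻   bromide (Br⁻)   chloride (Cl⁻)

HS⁻ < fluoride < nitrate < chloride (Cl⁻) < bromide (Br⁻)

Rank by basicity of the departing species: weakest base leaves most easily.
bromide (Br⁻): pKₐ(HBr) ≈ -9 — weak base; good leaving group
chloride (Cl⁻): pKₐ(HCl) ≈ -7
nitrate: pKₐ(HNO₃) ≈ -1.3 — resonance-delocalised over three oxygens
fluoride: pKₐ(HF) ≈ 3.2 — small and strongly basic; the poor halide leaving group
HS⁻: pKₐ(H₂S) ≈ 7 — larger and more polarisable than the oxygen analogue
Reversing gives the worst-to-best order requested.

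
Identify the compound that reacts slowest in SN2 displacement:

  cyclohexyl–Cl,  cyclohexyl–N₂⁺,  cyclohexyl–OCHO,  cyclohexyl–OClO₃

cyclohexyl–OCHO

Identical carbon frameworks mean the comparison reduces to leaving-group quality.
Leaving-group ability tracks the stability of the departed species; conjugate-acid pKₐ is the usual yardstick (lower pKₐ → better LG).
cyclohexyl–N₂⁺ loses N₂: no meaningful conjugate acid; N₂ departs as an exceptionally stable neutral molecule
cyclohexyl–OClO₃ loses ClO₄⁻: pKₐ(HClO₄) ≈ -10
cyclohexyl–Cl loses Cl⁻: pKₐ(HCl) ≈ -7
cyclohexyl–OCHO loses HCOO⁻: pKₐ(HCOOH) ≈ 3.8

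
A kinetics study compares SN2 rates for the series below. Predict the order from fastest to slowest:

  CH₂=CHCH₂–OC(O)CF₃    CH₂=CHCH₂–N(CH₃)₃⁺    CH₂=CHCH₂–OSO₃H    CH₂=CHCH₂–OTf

CH₂=CHCH₂–OTf > CH₂=CHCH₂–OSO₃H > CH₂=CHCH₂–OC(O)CF₃ > CH₂=CHCH₂–N(CH₃)₃⁺

Same R in every case — rank the leaving groups.
A good leaving group is a weak base: the lower the pKₐ of its conjugate acid, the more readily it departs.
CH₂=CHCH₂–OTf loses OTf⁻: pKₐ(CF₃SO₃H (triflic acid)) ≈ -14
CH₂=CHCH₂–OSO₃H loses HSO₄⁻: pKₐ(H₂SO₄) ≈ -3
CH₂=CHCH₂–OC(O)CF₃ loses CF₃COO⁻: pKₐ(CF₃COOH) ≈ 0.2
CH₂=CHCH₂–N(CH₃)₃⁺ loses NR'₃: pKₐ(R'₃NH⁺) ≈ 10.7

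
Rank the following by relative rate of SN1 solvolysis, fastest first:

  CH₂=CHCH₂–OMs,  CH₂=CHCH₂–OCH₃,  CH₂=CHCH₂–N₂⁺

CH₂=CHCH₂–N₂⁺ > CH₂=CHCH₂–OMs > CH₂=CHCH₂–OCH₃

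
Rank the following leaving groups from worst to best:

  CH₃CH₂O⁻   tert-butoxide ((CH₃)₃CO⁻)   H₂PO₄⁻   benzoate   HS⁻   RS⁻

tert-butoxide ((CH₃)₃CO⁻) < CH₃CH₂O⁻ < RS⁻ < HS⁻ < benzoate < H₂PO₄⁻

A good leaving group is a weak base: the lower the pKₐ of its conjugate acid, the more readily it departs.
H₂PO₄⁻: pKₐ(H₃PO₄) ≈ 2.1
benzoate: pKₐ(C₆H₅COOH) ≈ 4.2
HS⁻: pKₐ(H₂S) ≈ 7
RS⁻: pKₐ(RSH (a thiol)) ≈ 10.5
CH₃CH₂O⁻: pKₐ(CH₃CH₂OH) ≈ 16
tert-butoxide ((CH₃)₃CO⁻): pKₐ(t-BuOH) ≈ 18
The question asks for worst first, so the sequence is read in increasing leaving-group ability.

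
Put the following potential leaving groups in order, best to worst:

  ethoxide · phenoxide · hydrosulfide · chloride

A good leaving group is a weak base: the lower the pKₐ of its conjugate acid, the more readily it departs.
chloride: pKₐ(HCl) ≈ -7
hydrosulfide: pKₐ(H₂S) ≈ 7
phenoxide: pKₐ(C₆H₅OH (phenol)) ≈ 10
ethoxide: pKₐ(CH₃CH₂OH) ≈ 16

chloride > hydrosulfide > phenoxide > ethoxide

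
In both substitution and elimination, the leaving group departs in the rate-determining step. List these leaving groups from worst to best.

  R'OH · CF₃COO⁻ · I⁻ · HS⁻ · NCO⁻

HS⁻ < NCO⁻ < CF₃COO⁻ < R'OH < I⁻

Leaving-group ability tracks the stability of the departed species; conjugate-acid pKₐ is the usual yardstick (lower pKₐ → better LG).
I⁻: pKₐ(HI) ≈ -10 — large, highly polarisable; very weak base
R'OH: pKₐ(R'OH₂⁺) ≈ -2.4 — neutral; leaves from a protonated ether (an oxonium ion, R–O(H)R'⁺)
CF₃COO⁻: pKₐ(CF₃COOH) ≈ 0.2
NCO⁻: pKₐ(HOCN) ≈ 3.5
HS⁻: pKₐ(H₂S) ≈ 7
Listed from poorest to best leaving group as asked.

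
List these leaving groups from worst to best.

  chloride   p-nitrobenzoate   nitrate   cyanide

A good leaving group is a weak base: the lower the pKₐ of its conjugate acid, the more readily it departs.
chloride: pKₐ(HCl) ≈ -7 — moderately weak base
nitrate: pKₐ(HNO₃) ≈ -1.3 — resonance-delocalised over three oxygens
p-nitrobenzoate: pKₐ(p-nitrobenzoic acid) ≈ 3.4 — electron-withdrawing nitro group stabilises the carboxylate
cyanide: pKₐ(HCN) ≈ 9.2 — sp carbon stabilises the charge somewhat, but still a poor LG
Listed from poorest to best leaving group as asked.

cyanide < p-nitrobenzoate < nitrate < chloride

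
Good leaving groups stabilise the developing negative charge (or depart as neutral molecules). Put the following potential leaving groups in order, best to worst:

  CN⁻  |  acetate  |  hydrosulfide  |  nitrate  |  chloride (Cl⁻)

chloride (Cl⁻) > nitrate > acetate > hydrosulfide > CN⁻

chloride (Cl⁻): pKₐ(HCl) ≈ -7
nitrate: pKₐ(HNO₃) ≈ -1.3
acetate: pKₐ(CH₃COOH) ≈ 4.8
hydrosulfide: pKₐ(H₂S) ≈ 7
CN⁻: pKₐ(HCN) ≈ 9.2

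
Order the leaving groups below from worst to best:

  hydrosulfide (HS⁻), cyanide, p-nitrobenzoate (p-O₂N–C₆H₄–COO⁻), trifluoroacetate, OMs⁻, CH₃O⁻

Rank by basicity of the departing species: weakest base leaves most easily.
OMs⁻: pKₐ(CH₃SO₃H (MsOH)) ≈ -1.9 — resonance-delocalised alkanesulfonate
trifluoroacetate: pKₐ(CF₃COOH) ≈ 0.2
p-nitrobenzoate (p-O₂N–C₆H₄–COO⁻): pKₐ(p-nitrobenzoic acid) ≈ 3.4
hydrosulfide (HS⁻): pKₐ(H₂S) ≈ 7
cyanide: pKₐ(HCN) ≈ 9.2 — sp carbon stabilises the charge somewhat, but still a poor LG
CH₃O⁻: pKₐ(CH₃OH) ≈ 15.5 — strong base; alkoxides do not leave unassisted
Reversing gives the worst-to-best order requested.

CH₃O⁻ < cyanide < hydrosulfide (HS⁻) < p-nitrobenzoate (p-O₂N–C₆H₄–COO⁻) < trifluoroacetate < OMs⁻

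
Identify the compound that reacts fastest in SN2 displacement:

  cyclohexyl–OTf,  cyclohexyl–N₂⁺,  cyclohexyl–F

With the same alkyl group throughout, only the leaving group differentiates the rates.
A good leaving group is a weak base: the lower the pKₐ of its conjugate acid, the more readily it departs.
cyclohexyl–N₂⁺ loses N₂: no meaningful conjugate acid; N₂ departs as an exceptionally stable neutral molecule
cyclohexyl–OTf loses OTf⁻: pKₐ(CF₃SO₃H (triflic acid)) ≈ -14
cyclohexyl–F loses F⁻: pKₐ(HF) ≈ 3.2

cyclohexyl–N₂⁺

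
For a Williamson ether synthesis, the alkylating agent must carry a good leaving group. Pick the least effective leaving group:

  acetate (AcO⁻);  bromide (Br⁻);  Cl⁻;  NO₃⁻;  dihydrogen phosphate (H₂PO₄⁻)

Leaving-group ability tracks the stability of the departed species; conjugate-acid pKₐ is the usual yardstick (lower pKₐ → better LG).
bromide (Br⁻): pKₐ(HBr) ≈ -9
Cl⁻: pKₐ(HCl) ≈ -7
NO₃⁻: pKₐ(HNO₃) ≈ -1.3
dihydrogen phosphate (H₂PO₄⁻): pKₐ(H₃PO₄) ≈ 2.1
acetate (AcO⁻): pKₐ(CH₃COOH) ≈ 4.8

acetate (AcO⁻)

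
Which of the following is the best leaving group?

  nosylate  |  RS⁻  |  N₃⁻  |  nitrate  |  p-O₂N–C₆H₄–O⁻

nosylate

A good leaving group is a weak base: the lower the pKₐ of its conjugate acid, the more readily it departs.
nosylate: pKₐ(p-O₂NC₆H₄SO₃H) ≈ -3.5
nitrate: pKₐ(HNO₃) ≈ -1.3
N₃⁻: pKₐ(HN₃) ≈ 4.7
p-O₂N–C₆H₄–O⁻: pKₐ(p-nitrophenol) ≈ 7.2
RS⁻: pKₐ(RSH (a thiol)) ≈ 10.5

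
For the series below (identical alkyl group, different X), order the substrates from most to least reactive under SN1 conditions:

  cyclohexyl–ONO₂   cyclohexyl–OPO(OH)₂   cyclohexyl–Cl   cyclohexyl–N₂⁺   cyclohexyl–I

cyclohexyl–N₂⁺ > cyclohexyl–I > cyclohexyl–Cl > cyclohexyl–ONO₂ > cyclohexyl–OPO(OH)₂

The skeletons are identical, so relative rate is governed entirely by leaving-group ability.
A good leaving group is a weak base: the lower the pKₐ of its conjugate acid, the more readily it departs.
cyclohexyl–N₂⁺ loses N₂: no meaningful conjugate acid; N₂ departs as an exceptionally stable neutral molecule
cyclohexyl–I loses I⁻: pKₐ(HI) ≈ -10
cyclohexyl–Cl loses Cl⁻: pKₐ(HCl) ≈ -7
cyclohexyl–ONO₂ loses NO₃⁻: pKₐ(HNO₃) ≈ -1.3
cyclohexyl–OPO(OH)₂ loses H₂PO₄⁻: pKₐ(H₃PO₄) ≈ 2.1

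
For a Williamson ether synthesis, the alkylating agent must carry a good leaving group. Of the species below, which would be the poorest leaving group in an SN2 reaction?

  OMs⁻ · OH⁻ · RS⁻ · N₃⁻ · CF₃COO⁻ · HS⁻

OH⁻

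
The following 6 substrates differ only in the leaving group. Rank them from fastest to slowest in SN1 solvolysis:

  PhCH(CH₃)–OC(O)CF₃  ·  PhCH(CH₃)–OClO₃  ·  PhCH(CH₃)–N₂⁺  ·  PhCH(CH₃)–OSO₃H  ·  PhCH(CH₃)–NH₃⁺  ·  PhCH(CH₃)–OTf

PhCH(CH₃)–N₂⁺ > PhCH(CH₃)–OTf > PhCH(CH₃)–OClO₃ > PhCH(CH₃)–OSO₃H > PhCH(CH₃)–OC(O)CF₃ > PhCH(CH₃)–NH₃⁺

Identical carbon frameworks mean the comparison reduces to leaving-group quality.
A good leaving group is a weak base: the lower the pKₐ of its conjugate acid, the more readily it departs.
PhCH(CH₃)–N₂⁺ loses N₂: no meaningful conjugate acid; N₂ departs as an exceptionally stable neutral molecule
PhCH(CH₃)–OTf loses OTf⁻: pKₐ(CF₃SO₃H (triflic acid)) ≈ -14
PhCH(CH₃)–OClO₃ loses ClO₄⁻: pKₐ(HClO₄) ≈ -10
PhCH(CH₃)–OSO₃H loses HSO₄⁻: pKₐ(H₂SO₄) ≈ -3
PhCH(CH₃)–OC(O)CF₃ loses CF₃COO⁻: pKₐ(CF₃COOH) ≈ 0.2
PhCH(CH₃)–NH₃⁺ loses NH₃: pKₐ(NH₄⁺) ≈ 9.2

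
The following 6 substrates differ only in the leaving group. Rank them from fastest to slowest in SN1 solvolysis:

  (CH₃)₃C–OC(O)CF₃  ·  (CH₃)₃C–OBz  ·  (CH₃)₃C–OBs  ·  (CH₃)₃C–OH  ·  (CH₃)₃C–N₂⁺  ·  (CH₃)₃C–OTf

(CH₃)₃C–N₂⁺ > (CH₃)₃C–OTf > (CH₃)₃C–OBs > (CH₃)₃C–OC(O)CF₃ > (CH₃)₃C–OBz > (CH₃)₃C–OH

Identical carbon frameworks mean the comparison reduces to leaving-group quality.
The more stable X⁻ (or X) is on its own — i.e. the weaker a base it is — the better a leaving group it makes.
(CH₃)₃C–N₂⁺ loses N₂: no meaningful conjugate acid; N₂ departs as an exceptionally stable neutral molecule
(CH₃)₃C–OTf loses OTf⁻: pKₐ(CF₃SO₃H (triflic acid)) ≈ -14
(CH₃)₃C–OBs loses OBs⁻: pKₐ(p-BrC₆H₄SO₃H) ≈ -2.8
(CH₃)₃C–OC(O)CF₃ loses CF₃COO⁻: pKₐ(CF₃COOH) ≈ 0.2
(CH₃)₃C–OBz loses PhCOO⁻: pKₐ(C₆H₅COOH) ≈ 4.2
(CH₃)₃C–OH loses OH⁻: pKₐ(H₂O) ≈ 15.7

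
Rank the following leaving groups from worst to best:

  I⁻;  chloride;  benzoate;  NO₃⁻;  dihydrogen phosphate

I⁻: pKₐ(HI) ≈ -10
chloride: pKₐ(HCl) ≈ -7 — moderately weak base
NO₃⁻: pKₐ(HNO₃) ≈ -1.3 — resonance-delocalised over three oxygens
dihydrogen phosphate: pKₐ(H₃PO₄) ≈ 2.1
benzoate: pKₐ(C₆H₅COOH) ≈ 4.2 — aryl carboxylate
The question asks for worst first, so the sequence is read in increasing leaving-group ability.

benzoate < dihydrogen phosphate < NO₃⁻ < chloride < I⁻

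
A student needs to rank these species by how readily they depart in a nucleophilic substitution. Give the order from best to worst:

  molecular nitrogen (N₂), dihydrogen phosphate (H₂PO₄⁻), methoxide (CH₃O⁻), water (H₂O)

molecular nitrogen (N₂): no meaningful conjugate acid; N₂ departs as an exceptionally stable neutral molecule
water (H₂O): pKₐ(H₃O⁺) ≈ -1.7
dihydrogen phosphate (H₂PO₄⁻): pKₐ(H₃PO₄) ≈ 2.1
methoxide (CH₃O⁻): pKₐ(CH₃OH) ≈ 15.5

molecular nitrogen (N₂) > water (H₂O) > dihydrogen phosphate (H₂PO₄⁻) > methoxide (CH₃O⁻)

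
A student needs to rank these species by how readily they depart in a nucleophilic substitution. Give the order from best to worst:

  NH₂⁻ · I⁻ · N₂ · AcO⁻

N₂ > I⁻ > AcO⁻ > NH₂⁻

A good leaving group is a weak base: the lower the pKₐ of its conjugate acid, the more readily it departs.
N₂: no meaningful conjugate acid; N₂ departs as an exceptionally stable neutral molecule
I⁻: pKₐ(HI) ≈ -10
AcO⁻: pKₐ(CH₃COOH) ≈ 4.8
NH₂⁻: pKₐ(NH₃) ≈ 38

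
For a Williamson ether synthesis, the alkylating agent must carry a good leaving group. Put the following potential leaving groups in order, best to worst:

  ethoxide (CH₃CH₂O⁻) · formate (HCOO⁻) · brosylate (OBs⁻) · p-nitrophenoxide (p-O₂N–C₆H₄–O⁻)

brosylate (OBs⁻) > formate (HCOO⁻) > p-nitrophenoxide (p-O₂N–C₆H₄–O⁻) > ethoxide (CH₃CH₂O⁻)

brosylate (OBs⁻): pKₐ(p-BrC₆H₄SO₃H) ≈ -2.8 — arenesulfonate with a p-bromo substituent
formate (HCOO⁻): pKₐ(HCOOH) ≈ 3.8
p-nitrophenoxide (p-O₂N–C₆H₄–O⁻): pKₐ(p-nitrophenol) ≈ 7.2 — nitro group delocalises the charge; the classic chromogenic LG
ethoxide (CH₃CH₂O⁻): pKₐ(CH₃CH₂OH) ≈ 16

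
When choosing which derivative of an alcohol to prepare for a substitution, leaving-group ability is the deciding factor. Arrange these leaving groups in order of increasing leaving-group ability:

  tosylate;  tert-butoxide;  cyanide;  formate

tert-butoxide < cyanide < formate < tosylate

A good leaving group is a weak base: the lower the pKₐ of its conjugate acid, the more readily it departs.
tosylate: pKₐ(p-CH₃C₆H₄SO₃H (TsOH)) ≈ -2.8
formate: pKₐ(HCOOH) ≈ 3.8
cyanide: pKₐ(HCN) ≈ 9.2
tert-butoxide: pKₐ(t-BuOH) ≈ 18
The question asks for worst first, so the sequence is read in increasing leaving-group ability.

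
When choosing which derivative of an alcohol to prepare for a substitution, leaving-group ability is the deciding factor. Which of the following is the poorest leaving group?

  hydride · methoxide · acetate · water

hydride

A good leaving group is a weak base: the lower the pKₐ of its conjugate acid, the more readily it departs.
water: pKₐ(H₃O⁺) ≈ -1.7
acetate: pKₐ(CH₃COOH) ≈ 4.8
methoxide: pKₐ(CH₃OH) ≈ 15.5
hydride: pKₐ(H₂) ≈ 36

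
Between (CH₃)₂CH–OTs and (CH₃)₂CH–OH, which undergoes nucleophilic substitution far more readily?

(CH₃)₂CH–OTs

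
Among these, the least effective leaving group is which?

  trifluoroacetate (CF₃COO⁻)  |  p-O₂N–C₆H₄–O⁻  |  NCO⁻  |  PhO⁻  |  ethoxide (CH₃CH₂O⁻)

ethoxide (CH₃CH₂O⁻)

The more stable X⁻ (or X) is on its own — i.e. the weaker a base it is — the better a leaving group it makes.
trifluoroacetate (CF₃COO⁻): pKₐ(CF₃COOH) ≈ 0.2
NCO⁻: pKₐ(HOCN) ≈ 3.5
p-O₂N–C₆H₄–O⁻: pKₐ(p-nitrophenol) ≈ 7.2
PhO⁻: pKₐ(C₆H₅OH (phenol)) ≈ 10
ethoxide (CH₃CH₂O⁻): pKₐ(CH₃CH₂OH) ≈ 16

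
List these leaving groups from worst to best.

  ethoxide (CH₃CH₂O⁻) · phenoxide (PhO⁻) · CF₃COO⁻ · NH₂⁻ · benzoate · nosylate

NH₂⁻ < ethoxide (CH₃CH₂O⁻) < phenoxide (PhO⁻) < benzoate < CF₃COO⁻ < nosylate

The more stable X⁻ (or X) is on its own — i.e. the weaker a base it is — the better a leaving group it makes.
nosylate: pKₐ(p-O₂NC₆H₄SO₃H) ≈ -3.5
CF₃COO⁻: pKₐ(CF₃COOH) ≈ 0.2 — strongly electron-withdrawing CF₃ stabilises the carboxylate
benzoate: pKₐ(C₆H₅COOH) ≈ 4.2 — aryl carboxylate
phenoxide (PhO⁻): pKₐ(C₆H₅OH (phenol)) ≈ 10
ethoxide (CH₃CH₂O⁻): pKₐ(CH₃CH₂OH) ≈ 16 — strong base; alkoxides do not leave unassisted
NH₂⁻: pKₐ(NH₃) ≈ 38 — extremely strong base; never a leaving group
Listed from poorest to best leaving group as asked.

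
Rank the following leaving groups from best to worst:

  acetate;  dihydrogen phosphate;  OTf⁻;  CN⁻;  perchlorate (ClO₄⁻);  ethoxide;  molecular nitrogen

molecular nitrogen > OTf⁻ > perchlorate (ClO₄⁻) > dihydrogen phosphate > acetate > CN⁻ > ethoxide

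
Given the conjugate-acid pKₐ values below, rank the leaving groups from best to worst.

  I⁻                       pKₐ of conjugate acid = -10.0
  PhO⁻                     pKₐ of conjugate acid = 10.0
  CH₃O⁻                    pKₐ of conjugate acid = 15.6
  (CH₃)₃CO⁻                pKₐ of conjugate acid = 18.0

Lower conjugate-acid pKₐ ⇒ weaker base ⇒ better leaving group.
Sorting by the given values: I⁻ (-10.0), PhO⁻ (10.0), CH₃O⁻ (15.6), (CH₃)₃CO⁻ (18.0).

I⁻ > PhO⁻ > CH₃O⁻ > (CH₃)₃CO⁻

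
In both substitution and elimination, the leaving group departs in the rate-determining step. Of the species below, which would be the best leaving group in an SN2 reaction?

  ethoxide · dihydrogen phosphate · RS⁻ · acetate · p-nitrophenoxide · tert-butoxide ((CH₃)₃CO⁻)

dihydrogen phosphate: pKₐ(H₃PO₄) ≈ 2.1
acetate: pKₐ(CH₃COOH) ≈ 4.8
p-nitrophenoxide: pKₐ(p-nitrophenol) ≈ 7.2
RS⁻: pKₐ(RSH (a thiol)) ≈ 10.5
ethoxide: pKₐ(CH₃CH₂OH) ≈ 16
tert-butoxide ((CH₃)₃CO⁻): pKₐ(t-BuOH) ≈ 18

dihydrogen phosphate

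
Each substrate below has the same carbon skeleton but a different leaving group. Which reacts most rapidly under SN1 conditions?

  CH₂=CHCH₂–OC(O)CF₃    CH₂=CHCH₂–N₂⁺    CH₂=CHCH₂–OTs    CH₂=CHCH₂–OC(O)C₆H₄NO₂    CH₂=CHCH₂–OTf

Identical carbon frameworks mean the comparison reduces to leaving-group quality.
Rank by basicity of the departing species: weakest base leaves most easily.
CH₂=CHCH₂–N₂⁺ loses N₂: no meaningful conjugate acid; N₂ departs as an exceptionally stable neutral molecule
CH₂=CHCH₂–OTf loses OTf⁻: pKₐ(CF₃SO₃H (triflic acid)) ≈ -14
CH₂=CHCH₂–OTs loses OTs⁻: pKₐ(p-CH₃C₆H₄SO₃H (TsOH)) ≈ -2.8
CH₂=CHCH₂–OC(O)CF₃ loses CF₃COO⁻: pKₐ(CF₃COOH) ≈ 0.2
CH₂=CHCH₂–OC(O)C₆H₄NO₂ loses p-O₂N–C₆H₄–COO⁻: pKₐ(p-nitrobenzoic acid) ≈ 3.4

CH₂=CHCH₂–N₂⁺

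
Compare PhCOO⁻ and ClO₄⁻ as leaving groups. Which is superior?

ClO₄⁻ is the better leaving group.
pKₐ(HClO₄) ≈ -10 versus pKₐ(C₆H₅COOH) ≈ 4.2: ClO₄⁻ is the much weaker base.
Extremely weak base; rarely used for safety reasons.

ClO₄⁻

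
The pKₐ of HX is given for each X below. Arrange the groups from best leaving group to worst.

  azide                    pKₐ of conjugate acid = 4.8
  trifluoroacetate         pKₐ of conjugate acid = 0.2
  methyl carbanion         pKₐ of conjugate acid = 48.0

Lower conjugate-acid pKₐ ⇒ weaker base ⇒ better leaving group.
Sorting by the given values: trifluoroacetate (0.2), azide (4.8), methyl carbanion (48.0).

trifluoroacetate > azide > methyl carbanion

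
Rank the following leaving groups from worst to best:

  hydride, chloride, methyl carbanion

methyl carbanion < hydride < chloride

The more stable X⁻ (or X) is on its own — i.e. the weaker a base it is — the better a leaving group it makes.
chloride: pKₐ(HCl) ≈ -7
hydride: pKₐ(H₂) ≈ 36
methyl carbanion: pKₐ(CH₄) ≈ 48
The question asks for worst first, so the sequence is read in increasing leaving-group ability.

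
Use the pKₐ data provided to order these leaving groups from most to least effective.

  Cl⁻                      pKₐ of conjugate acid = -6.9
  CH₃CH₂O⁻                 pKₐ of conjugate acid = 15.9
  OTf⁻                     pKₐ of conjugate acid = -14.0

OTf⁻ > Cl⁻ > CH₃CH₂O⁻

Lower conjugate-acid pKₐ ⇒ weaker base ⇒ better leaving group.
Sorting by the given values: OTf⁻ (-14.0), Cl⁻ (-6.9), CH₃CH₂O⁻ (15.9).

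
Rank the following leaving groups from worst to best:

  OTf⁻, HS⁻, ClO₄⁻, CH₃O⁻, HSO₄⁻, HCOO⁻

CH₃O⁻ < HS⁻ < HCOO⁻ < HSO₄⁻ < ClO₄⁻ < OTf⁻

The more stable X⁻ (or X) is on its own — i.e. the weaker a base it is — the better a leaving group it makes.
OTf⁻: pKₐ(CF₃SO₃H (triflic acid)) ≈ -14
ClO₄⁻: pKₐ(HClO₄) ≈ -10 — extremely weak base; rarely used for safety reasons
HSO₄⁻: pKₐ(H₂SO₄) ≈ -3 — conjugate base of a strong mineral acid
HCOO⁻: pKₐ(HCOOH) ≈ 3.8 — resonance-stabilised carboxylate
HS⁻: pKₐ(H₂S) ≈ 7
CH₃O⁻: pKₐ(CH₃OH) ≈ 15.5 — strong base; alkoxides do not leave unassisted
Reversing gives the worst-to-best order requested.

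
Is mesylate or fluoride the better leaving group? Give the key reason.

mesylate

mesylate is the better leaving group.
pKₐ(CH₃SO₃H (MsOH)) ≈ -1.9 versus pKₐ(HF) ≈ 3.2: mesylate is the much weaker base.
Resonance-delocalised alkanesulfonate.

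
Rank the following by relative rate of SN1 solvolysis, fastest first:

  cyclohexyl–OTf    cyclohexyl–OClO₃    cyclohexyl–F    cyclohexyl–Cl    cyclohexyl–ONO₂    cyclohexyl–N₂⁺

cyclohexyl–N₂⁺ > cyclohexyl–OTf > cyclohexyl–OClO₃ > cyclohexyl–Cl > cyclohexyl–ONO₂ > cyclohexyl–F

The skeletons are identical, so relative rate is governed entirely by leaving-group ability.
A good leaving group is a weak base: the lower the pKₐ of its conjugate acid, the more readily it departs.
cyclohexyl–N₂⁺ loses N₂: no meaningful conjugate acid; N₂ departs as an exceptionally stable neutral molecule
cyclohexyl–OTf loses OTf⁻: pKₐ(CF₃SO₃H (triflic acid)) ≈ -14
cyclohexyl–OClO₃ loses ClO₄⁻: pKₐ(HClO₄) ≈ -10
cyclohexyl–Cl loses Cl⁻: pKₐ(HCl) ≈ -7
cyclohexyl–ONO₂ loses NO₃⁻: pKₐ(HNO₃) ≈ -1.3
cyclohexyl–F loses F⁻: pKₐ(HF) ≈ 3.2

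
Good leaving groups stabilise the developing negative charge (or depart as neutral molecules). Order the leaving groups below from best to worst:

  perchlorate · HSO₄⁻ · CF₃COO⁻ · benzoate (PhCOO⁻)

Rank by basicity of the departing species: weakest base leaves most easily.
perchlorate: pKₐ(HClO₄) ≈ -10 — extremely weak base; rarely used for safety reasons
HSO₄⁻: pKₐ(H₂SO₄) ≈ -3
CF₃COO⁻: pKₐ(CF₃COOH) ≈ 0.2
benzoate (PhCOO⁻): pKₐ(C₆H₅COOH) ≈ 4.2

perchlorate > HSO₄⁻ > CF₃COO⁻ > benzoate (PhCOO⁻)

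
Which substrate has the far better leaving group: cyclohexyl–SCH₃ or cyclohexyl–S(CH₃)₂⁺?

cyclohexyl–S(CH₃)₂⁺

From cyclohexyl–SCH₃ the departing group would be RS⁻ (pKₐ(RSH (a thiol)) ≈ 10.5). Moderately basic; rarely leaves without activation.
From cyclohexyl–S(CH₃)₂⁺ the leaving group is SR'₂ (pKₐ(R'₂SH⁺) ≈ -7). Neutral; leaves from a sulfonium salt (R–SR'₂⁺).
(In practice cyclohexyl–S(CH₃)₂⁺ is made from cyclohexyl–SCH₃ by S-methylation with CH₃I, allowing neutral dimethyl sulfide, rather than methanethiolate, to depart.)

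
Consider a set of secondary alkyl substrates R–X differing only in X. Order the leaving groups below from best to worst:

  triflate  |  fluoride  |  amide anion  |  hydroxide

triflate: pKₐ(CF₃SO₃H (triflic acid)) ≈ -14 — charge spread over three oxygens and a CF₃ group; the premier leaving group in synthesis
fluoride: pKₐ(HF) ≈ 3.2 — small and strongly basic; the poor halide leaving group
hydroxide: pKₐ(H₂O) ≈ 15.7 — strong base; essentially never leaves without prior activation
amide anion: pKₐ(NH₃) ≈ 38 — extremely strong base; never a leaving group

triflate > fluoride > hydroxide > amide anion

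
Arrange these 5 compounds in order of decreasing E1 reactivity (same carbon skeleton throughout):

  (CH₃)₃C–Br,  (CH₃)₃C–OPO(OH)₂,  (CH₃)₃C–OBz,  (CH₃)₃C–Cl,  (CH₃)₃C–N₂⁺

The skeletons are identical, so relative rate is governed entirely by leaving-group ability.
Leaving-group ability tracks the stability of the departed species; conjugate-acid pKₐ is the usual yardstick (lower pKₐ → better LG).
(CH₃)₃C–N₂⁺ loses N₂: no meaningful conjugate acid; N₂ departs as an exceptionally stable neutral molecule
(CH₃)₃C–Br loses Br⁻: pKₐ(HBr) ≈ -9
(CH₃)₃C–Cl loses Cl⁻: pKₐ(HCl) ≈ -7
(CH₃)₃C–OPO(OH)₂ loses H₂PO₄⁻: pKₐ(H₃PO₄) ≈ 2.1
(CH₃)₃C–OBz loses PhCOO⁻: pKₐ(C₆H₅COOH) ≈ 4.2

(CH₃)₃C–N₂⁺ > (CH₃)₃C–Br > (CH₃)₃C–Cl > (CH₃)₃C–OPO(OH)₂ > (CH₃)₃C–OBz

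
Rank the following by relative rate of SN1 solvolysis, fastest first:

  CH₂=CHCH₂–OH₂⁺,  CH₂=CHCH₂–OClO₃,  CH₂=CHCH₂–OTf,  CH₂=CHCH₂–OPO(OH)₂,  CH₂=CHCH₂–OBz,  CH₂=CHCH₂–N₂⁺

CH₂=CHCH₂–N₂⁺ > CH₂=CHCH₂–OTf > CH₂=CHCH₂–OClO₃ > CH₂=CHCH₂–OH₂⁺ > CH₂=CHCH₂–OPO(OH)₂ > CH₂=CHCH₂–OBz

Identical carbon frameworks mean the comparison reduces to leaving-group quality.
Rank by basicity of the departing species: weakest base leaves most easily.
CH₂=CHCH₂–N₂⁺ loses N₂: no meaningful conjugate acid; N₂ departs as an exceptionally stable neutral molecule
CH₂=CHCH₂–OTf loses OTf⁻: pKₐ(CF₃SO₃H (triflic acid)) ≈ -14
CH₂=CHCH₂–OClO₃ loses ClO₄⁻: pKₐ(HClO₄) ≈ -10
CH₂=CHCH₂–OH₂⁺ loses H₂O: pKₐ(H₃O⁺) ≈ -1.7
CH₂=CHCH₂–OPO(OH)₂ loses H₂PO₄⁻: pKₐ(H₃PO₄) ≈ 2.1
CH₂=CHCH₂–OBz loses PhCOO⁻: pKₐ(C₆H₅COOH) ≈ 4.2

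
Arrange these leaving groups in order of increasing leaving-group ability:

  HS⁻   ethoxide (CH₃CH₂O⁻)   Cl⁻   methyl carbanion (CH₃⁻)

The more stable X⁻ (or X) is on its own — i.e. the weaker a base it is — the better a leaving group it makes.
Cl⁻: pKₐ(HCl) ≈ -7 — moderately weak base
HS⁻: pKₐ(H₂S) ≈ 7
ethoxide (CH₃CH₂O⁻): pKₐ(CH₃CH₂OH) ≈ 16 — strong base; alkoxides do not leave unassisted
methyl carbanion (CH₃⁻): pKₐ(CH₄) ≈ 48
The question asks for worst first, so the sequence is read in increasing leaving-group ability.

methyl carbanion (CH₃⁻) < ethoxide (CH₃CH₂O⁻) < HS⁻ < Cl⁻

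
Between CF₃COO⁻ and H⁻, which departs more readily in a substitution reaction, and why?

CF₃COO⁻ is the better leaving group.
pKₐ(CF₃COOH) ≈ 0.2 versus pKₐ(H₂) ≈ 36: CF₃COO⁻ is the much weaker base.
Strongly electron-withdrawing CF₃ stabilises the carboxylate.

CF₃COO⁻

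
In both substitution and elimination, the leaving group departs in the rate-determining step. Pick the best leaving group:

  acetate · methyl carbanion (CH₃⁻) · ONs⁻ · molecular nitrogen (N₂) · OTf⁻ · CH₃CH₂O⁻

molecular nitrogen (N₂)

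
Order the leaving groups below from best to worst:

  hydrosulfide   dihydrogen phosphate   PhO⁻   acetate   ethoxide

dihydrogen phosphate > acetate > hydrosulfide > PhO⁻ > ethoxide

The more stable X⁻ (or X) is on its own — i.e. the weaker a base it is — the better a leaving group it makes.
dihydrogen phosphate: pKₐ(H₃PO₄) ≈ 2.1
acetate: pKₐ(CH₃COOH) ≈ 4.8 — resonance-stabilised but still a weak base
hydrosulfide: pKₐ(H₂S) ≈ 7 — larger and more polarisable than the oxygen analogue
PhO⁻: pKₐ(C₆H₅OH (phenol)) ≈ 10
ethoxide: pKₐ(CH₃CH₂OH) ≈ 16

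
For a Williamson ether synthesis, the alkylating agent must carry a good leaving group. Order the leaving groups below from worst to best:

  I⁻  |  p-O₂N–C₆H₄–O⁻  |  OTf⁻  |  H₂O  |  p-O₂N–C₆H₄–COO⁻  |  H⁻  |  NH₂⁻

Leaving-group ability tracks the stability of the departed species; conjugate-acid pKₐ is the usual yardstick (lower pKₐ → better LG).
OTf⁻: pKₐ(CF₃SO₃H (triflic acid)) ≈ -14
I⁻: pKₐ(HI) ≈ -10 — large, highly polarisable; very weak base
H₂O: pKₐ(H₃O⁺) ≈ -1.7
p-O₂N–C₆H₄–COO⁻: pKₐ(p-nitrobenzoic acid) ≈ 3.4 — electron-withdrawing nitro group stabilises the carboxylate
p-O₂N–C₆H₄–O⁻: pKₐ(p-nitrophenol) ≈ 7.2
H⁻: pKₐ(H₂) ≈ 36
NH₂⁻: pKₐ(NH₃) ≈ 38 — extremely strong base; never a leaving group
Reversing gives the worst-to-best order requested.

NH₂⁻ < H⁻ < p-O₂N–C₆H₄–O⁻ < p-O₂N–C₆H₄–COO⁻ < H₂O < I⁻ < OTf⁻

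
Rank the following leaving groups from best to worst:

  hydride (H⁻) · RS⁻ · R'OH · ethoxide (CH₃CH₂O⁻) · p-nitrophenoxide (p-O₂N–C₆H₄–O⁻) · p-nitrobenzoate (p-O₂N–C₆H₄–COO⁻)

Rank by basicity of the departing species: weakest base leaves most easily.
R'OH: pKₐ(R'OH₂⁺) ≈ -2.4
p-nitrobenzoate (p-O₂N–C₆H₄–COO⁻): pKₐ(p-nitrobenzoic acid) ≈ 3.4
p-nitrophenoxide (p-O₂N–C₆H₄–O⁻): pKₐ(p-nitrophenol) ≈ 7.2
RS⁻: pKₐ(RSH (a thiol)) ≈ 10.5 — moderately basic; rarely leaves without activation
ethoxide (CH₃CH₂O⁻): pKₐ(CH₃CH₂OH) ≈ 16 — strong base; alkoxides do not leave unassisted
hydride (H⁻): pKₐ(H₂) ≈ 36 — extremely strong base; leaves only in special hydride-transfer contexts

R'OH > p-nitrobenzoate (p-O₂N–C₆H₄–COO⁻) > p-nitrophenoxide (p-O₂N–C₆H₄–O⁻) > RS⁻ > ethoxide (CH₃CH₂O⁻) > hydride (H⁻)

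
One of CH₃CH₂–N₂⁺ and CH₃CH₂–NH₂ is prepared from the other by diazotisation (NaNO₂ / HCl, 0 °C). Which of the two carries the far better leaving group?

From CH₃CH₂–NH₂ the departing group would be NH₂⁻ (pKₐ(NH₃) ≈ 38). Extremely strong base; never a leaving group.
From CH₃CH₂–N₂⁺ the leaving group is N₂ (no meaningful conjugate acid; N₂ departs as an exceptionally stable neutral molecule).
Diazotisation (NaNO₂ / HCl, 0 °C) works by generating a diazonium salt that expels N₂, making CH₃CH₂–N₂⁺ enormously more reactive.

CH₃CH₂–N₂⁺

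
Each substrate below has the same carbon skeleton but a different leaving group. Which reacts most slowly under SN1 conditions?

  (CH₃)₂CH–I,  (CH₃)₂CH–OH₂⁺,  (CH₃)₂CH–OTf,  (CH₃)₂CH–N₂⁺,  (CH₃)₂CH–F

(CH₃)₂CH–F

Same R in every case — rank the leaving groups.
Rank by basicity of the departing species: weakest base leaves most easily.
(CH₃)₂CH–N₂⁺ loses N₂: no meaningful conjugate acid; N₂ departs as an exceptionally stable neutral molecule
(CH₃)₂CH–OTf loses OTf⁻: pKₐ(CF₃SO₃H (triflic acid)) ≈ -14
(CH₃)₂CH–I loses I⁻: pKₐ(HI) ≈ -10
(CH₃)₂CH–OH₂⁺ loses H₂O: pKₐ(H₃O⁺) ≈ -1.7
(CH₃)₂CH–F loses F⁻: pKₐ(HF) ≈ 3.2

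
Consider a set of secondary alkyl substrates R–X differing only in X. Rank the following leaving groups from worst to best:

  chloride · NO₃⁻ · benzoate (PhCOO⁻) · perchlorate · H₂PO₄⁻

A good leaving group is a weak base: the lower the pKₐ of its conjugate acid, the more readily it departs.
perchlorate: pKₐ(HClO₄) ≈ -10 — extremely weak base; rarely used for safety reasons
chloride: pKₐ(HCl) ≈ -7
NO₃⁻: pKₐ(HNO₃) ≈ -1.3
H₂PO₄⁻: pKₐ(H₃PO₄) ≈ 2.1
benzoate (PhCOO⁻): pKₐ(C₆H₅COOH) ≈ 4.2 — aryl carboxylate
Reversing gives the worst-to-best order requested.

benzoate (PhCOO⁻) < H₂PO₄⁻ < NO₃⁻ < chloride < perchlorate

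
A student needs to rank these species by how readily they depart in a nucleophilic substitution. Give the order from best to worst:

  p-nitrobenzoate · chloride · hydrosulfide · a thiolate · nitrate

chloride > nitrate > p-nitrobenzoate > hydrosulfide > a thiolate

The more stable X⁻ (or X) is on its own — i.e. the weaker a base it is — the better a leaving group it makes.
chloride: pKₐ(HCl) ≈ -7 — moderately weak base
nitrate: pKₐ(HNO₃) ≈ -1.3
p-nitrobenzoate: pKₐ(p-nitrobenzoic acid) ≈ 3.4 — electron-withdrawing nitro group stabilises the carboxylate
hydrosulfide: pKₐ(H₂S) ≈ 7 — larger and more polarisable than the oxygen analogue
a thiolate: pKₐ(RSH (a thiol)) ≈ 10.5 — moderately basic; rarely leaves without activation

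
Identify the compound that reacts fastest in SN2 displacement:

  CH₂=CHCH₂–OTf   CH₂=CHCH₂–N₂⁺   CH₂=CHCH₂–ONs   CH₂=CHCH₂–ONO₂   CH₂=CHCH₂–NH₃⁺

With the same alkyl group throughout, only the leaving group differentiates the rates.
The more stable X⁻ (or X) is on its own — i.e. the weaker a base it is — the better a leaving group it makes.
CH₂=CHCH₂–N₂⁺ loses N₂: no meaningful conjugate acid; N₂ departs as an exceptionally stable neutral molecule
CH₂=CHCH₂–OTf loses OTf⁻: pKₐ(CF₃SO₃H (triflic acid)) ≈ -14
CH₂=CHCH₂–ONs loses ONs⁻: pKₐ(p-O₂NC₆H₄SO₃H) ≈ -3.5
CH₂=CHCH₂–ONO₂ loses NO₃⁻: pKₐ(HNO₃) ≈ -1.3
CH₂=CHCH₂–NH₃⁺ loses NH₃: pKₐ(NH₄⁺) ≈ 9.2

CH₂=CHCH₂–N₂⁺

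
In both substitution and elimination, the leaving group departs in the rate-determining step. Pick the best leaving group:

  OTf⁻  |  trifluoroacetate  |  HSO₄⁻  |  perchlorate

Leaving-group ability tracks the stability of the departed species; conjugate-acid pKₐ is the usual yardstick (lower pKₐ → better LG).
OTf⁻: pKₐ(CF₃SO₃H (triflic acid)) ≈ -14
perchlorate: pKₐ(HClO₄) ≈ -10
HSO₄⁻: pKₐ(H₂SO₄) ≈ -3
trifluoroacetate: pKₐ(CF₃COOH) ≈ 0.2

OTf⁻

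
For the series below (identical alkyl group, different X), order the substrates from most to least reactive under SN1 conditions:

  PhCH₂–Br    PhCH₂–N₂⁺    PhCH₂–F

PhCH₂–N₂⁺ > PhCH₂–Br > PhCH₂–F

The skeletons are identical, so relative rate is governed entirely by leaving-group ability.
The more stable X⁻ (or X) is on its own — i.e. the weaker a base it is — the better a leaving group it makes.
PhCH₂–N₂⁺ loses N₂: no meaningful conjugate acid; N₂ departs as an exceptionally stable neutral molecule
PhCH₂–Br loses Br⁻: pKₐ(HBr) ≈ -9
PhCH₂–F loses F⁻: pKₐ(HF) ≈ 3.2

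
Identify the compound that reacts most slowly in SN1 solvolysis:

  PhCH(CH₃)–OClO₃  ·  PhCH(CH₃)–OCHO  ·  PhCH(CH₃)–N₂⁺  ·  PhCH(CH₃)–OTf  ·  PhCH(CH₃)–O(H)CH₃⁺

PhCH(CH₃)–OCHO

The skeletons are identical, so relative rate is governed entirely by leaving-group ability.
The more stable X⁻ (or X) is on its own — i.e. the weaker a base it is — the better a leaving group it makes.
PhCH(CH₃)–N₂⁺ loses N₂: no meaningful conjugate acid; N₂ departs as an exceptionally stable neutral molecule
PhCH(CH₃)–OTf loses OTf⁻: pKₐ(CF₃SO₃H (triflic acid)) ≈ -14
PhCH(CH₃)–OClO₃ loses ClO₄⁻: pKₐ(HClO₄) ≈ -10
PhCH(CH₃)–O(H)CH₃⁺ loses R'OH: pKₐ(R'OH₂⁺) ≈ -2.4
PhCH(CH₃)–OCHO loses HCOO⁻: pKₐ(HCOOH) ≈ 3.8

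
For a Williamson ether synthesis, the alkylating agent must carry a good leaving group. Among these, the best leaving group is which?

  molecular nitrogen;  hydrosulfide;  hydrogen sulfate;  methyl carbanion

Rank by basicity of the departing species: weakest base leaves most easily.
molecular nitrogen: no meaningful conjugate acid; N₂ departs as an exceptionally stable neutral molecule
hydrogen sulfate: pKₐ(H₂SO₄) ≈ -3
hydrosulfide: pKₐ(H₂S) ≈ 7
methyl carbanion: pKₐ(CH₄) ≈ 48

molecular nitrogen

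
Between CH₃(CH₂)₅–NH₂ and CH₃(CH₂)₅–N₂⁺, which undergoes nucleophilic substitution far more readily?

CH₃(CH₂)₅–N₂⁺

From CH₃(CH₂)₅–NH₂ the departing group would be NH₂⁻ (pKₐ(NH₃) ≈ 38). Extremely strong base; never a leaving group.
From CH₃(CH₂)₅–N₂⁺ the leaving group is N₂ (no meaningful conjugate acid; N₂ departs as an exceptionally stable neutral molecule).
(In practice CH₃(CH₂)₅–N₂⁺ is made from CH₃(CH₂)₅–NH₂ by diazotisation (NaNO₂ / HCl, 0 °C), generating a diazonium salt that expels N₂.)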